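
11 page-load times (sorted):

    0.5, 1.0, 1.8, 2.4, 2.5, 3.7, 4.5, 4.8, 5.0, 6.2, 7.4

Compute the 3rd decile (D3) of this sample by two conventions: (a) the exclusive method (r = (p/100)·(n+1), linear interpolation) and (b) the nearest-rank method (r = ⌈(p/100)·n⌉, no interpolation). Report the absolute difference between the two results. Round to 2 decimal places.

n = 11.
(a) r = 3.6; between ranks 3 (1.8) and 4 (2.4): 2.16.
(b) the nearest-rank method: rank 4 → 2.4.
|2.16 − 2.4| = 0.24.

0.24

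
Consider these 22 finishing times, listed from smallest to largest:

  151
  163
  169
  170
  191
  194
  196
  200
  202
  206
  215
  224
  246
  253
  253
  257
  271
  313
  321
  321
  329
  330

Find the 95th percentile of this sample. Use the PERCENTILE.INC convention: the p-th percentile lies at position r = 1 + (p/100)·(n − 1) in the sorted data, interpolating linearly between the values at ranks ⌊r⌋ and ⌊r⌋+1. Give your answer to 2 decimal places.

n = 22.
r = 1 + (95/100)·(22 − 1) = 1 + 19.95 = 20.95.
Rank 20 is 321 and rank 21 is 329.
Interpolate: 321 + 0.95·(329 − 321) = 321 + 0.95·8 = 328.6.

328.60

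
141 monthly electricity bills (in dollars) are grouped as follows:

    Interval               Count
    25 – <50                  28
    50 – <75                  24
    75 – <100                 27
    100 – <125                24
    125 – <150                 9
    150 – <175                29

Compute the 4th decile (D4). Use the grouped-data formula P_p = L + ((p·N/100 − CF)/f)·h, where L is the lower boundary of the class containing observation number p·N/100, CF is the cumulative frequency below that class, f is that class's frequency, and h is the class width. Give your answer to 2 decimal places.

79.07

N = 141; target position k = 40/100 · 141 = 56.4.
Cumulative frequencies: 28, 52, 79, 103, 112, 141.
Observation 56.4 falls in the class 75 – <100.
L = 75, CF = 52, f = 27, h = 25.
P40 = 75 + ((56.4 − 52)/27)·25 = 75 + 4.07407 = 79.0741.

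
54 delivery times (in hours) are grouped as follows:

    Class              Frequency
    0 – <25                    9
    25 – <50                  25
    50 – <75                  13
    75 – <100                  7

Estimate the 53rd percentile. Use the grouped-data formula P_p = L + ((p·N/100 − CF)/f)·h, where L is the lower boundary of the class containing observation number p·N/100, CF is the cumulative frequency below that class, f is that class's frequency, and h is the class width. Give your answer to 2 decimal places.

N = 54; target position k = 53/100 · 54 = 28.62.
Cumulative frequencies: 9, 34, 47, 54.
Observation 28.62 falls in the class 25 – <50.
L = 25, CF = 9, f = 25, h = 25.
P53 = 25 + ((28.62 − 9)/25)·25 = 25 + 19.62 = 44.62.

44.62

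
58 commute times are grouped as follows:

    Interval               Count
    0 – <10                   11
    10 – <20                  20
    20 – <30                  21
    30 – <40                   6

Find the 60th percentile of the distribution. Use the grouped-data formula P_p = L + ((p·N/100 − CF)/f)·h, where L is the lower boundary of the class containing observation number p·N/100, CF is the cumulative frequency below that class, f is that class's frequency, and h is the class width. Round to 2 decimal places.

21.81

N = 58; target position k = 60/100 · 58 = 34.8.
Cumulative frequencies: 11, 31, 52, 58.
Observation 34.8 falls in the class 20 – <30.
L = 20, CF = 31, f = 21, h = 10.
P60 = 20 + ((34.8 − 31)/21)·10 = 20 + 1.80952 = 21.8095.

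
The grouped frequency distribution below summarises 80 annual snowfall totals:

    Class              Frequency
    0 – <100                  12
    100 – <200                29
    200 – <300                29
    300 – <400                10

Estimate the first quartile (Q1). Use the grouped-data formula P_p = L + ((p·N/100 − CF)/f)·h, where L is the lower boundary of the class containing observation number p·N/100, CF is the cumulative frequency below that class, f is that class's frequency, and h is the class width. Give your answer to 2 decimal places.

N = 80; target position k = 25/100 · 80 = 20.
Cumulative frequencies: 12, 41, 70, 80.
Observation 20 falls in the class 100 – <200.
L = 100, CF = 12, f = 29, h = 100.
P25 = 100 + ((20 − 12)/29)·100 = 100 + 27.5862 = 127.586.

127.59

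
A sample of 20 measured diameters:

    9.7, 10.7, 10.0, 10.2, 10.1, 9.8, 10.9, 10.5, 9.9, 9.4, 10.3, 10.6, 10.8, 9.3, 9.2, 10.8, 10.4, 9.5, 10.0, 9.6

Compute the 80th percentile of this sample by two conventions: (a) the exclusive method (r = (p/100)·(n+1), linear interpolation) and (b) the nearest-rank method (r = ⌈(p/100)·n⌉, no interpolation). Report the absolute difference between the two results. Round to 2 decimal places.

Sorted: 9.2, 9.3, 9.4, 9.5, 9.6, 9.7, 9.8, 9.9, 10.0, 10.0, 10.1, 10.2, 10.3, 10.4, 10.5, 10.6, 10.7, 10.8, 10.8, 10.9.
n = 20.
(a) r = 16.8; between ranks 16 (10.6) and 17 (10.7): 10.68.
(b) the nearest-rank method: rank 16 → 10.6.
|10.68 − 10.6| = 0.08.

0.08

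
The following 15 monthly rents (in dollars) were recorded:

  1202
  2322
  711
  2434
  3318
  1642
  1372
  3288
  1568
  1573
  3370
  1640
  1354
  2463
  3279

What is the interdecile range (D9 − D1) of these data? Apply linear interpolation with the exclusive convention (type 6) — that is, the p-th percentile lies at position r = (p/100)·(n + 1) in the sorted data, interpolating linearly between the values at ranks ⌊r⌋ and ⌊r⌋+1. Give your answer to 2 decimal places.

2333.20

Sorted: 711, 1202, 1354, 1372, 1568, 1573, 1640, 1642, 2322, 2434, 2463, 3279, 3288, 3318, 3370.
n = 15.
P10: r = 1.6; ranks 1–2 are 711, 1202; interpolating gives 1005.6.
P90: r = 14.4; ranks 14–15 are 3318, 3370; interpolating gives 3338.8.
Difference: 3338.8 − 1005.6 = 2333.2.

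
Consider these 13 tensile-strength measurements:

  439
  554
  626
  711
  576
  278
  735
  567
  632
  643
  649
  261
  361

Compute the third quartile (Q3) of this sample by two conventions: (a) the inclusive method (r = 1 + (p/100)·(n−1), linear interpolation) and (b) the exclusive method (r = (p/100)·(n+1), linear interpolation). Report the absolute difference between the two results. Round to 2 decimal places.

3.00

Sorted: 261, 278, 361, 439, 554, 567, 576, 626, 632, 643, 649, 711, 735.
n = 13.
(a) r = 10 → value at rank 10 = 643.
(b) r = 10.5; between ranks 10 (643) and 11 (649): 646.
|643 − 646| = 3.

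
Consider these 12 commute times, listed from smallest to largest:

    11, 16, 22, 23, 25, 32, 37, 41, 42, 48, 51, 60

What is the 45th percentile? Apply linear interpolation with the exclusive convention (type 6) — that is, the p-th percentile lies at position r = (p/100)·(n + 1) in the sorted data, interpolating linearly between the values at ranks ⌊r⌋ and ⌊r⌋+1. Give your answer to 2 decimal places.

n = 12.
r = (45/100)·(12 + 1) = 5.85.
Rank 5 is 25 and rank 6 is 32.
Interpolate: 25 + 0.85·(32 − 25) = 25 + 0.85·7 = 30.95.

30.95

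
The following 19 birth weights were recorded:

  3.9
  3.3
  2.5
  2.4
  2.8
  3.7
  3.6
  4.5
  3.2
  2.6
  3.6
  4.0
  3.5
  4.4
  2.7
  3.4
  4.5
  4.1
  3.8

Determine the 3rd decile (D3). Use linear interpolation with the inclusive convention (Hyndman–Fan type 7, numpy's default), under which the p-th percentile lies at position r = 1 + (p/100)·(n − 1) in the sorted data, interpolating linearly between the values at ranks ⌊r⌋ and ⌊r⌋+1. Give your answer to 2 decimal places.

Sorted: 2.4, 2.5, 2.6, 2.7, 2.8, 3.2, 3.3, 3.4, 3.5, 3.6, 3.6, 3.7, 3.8, 3.9, 4.0, 4.1, 4.4, 4.5, 4.5.
n = 19.
r = 1 + (30/100)·(19 − 1) = 1 + 5.4 = 6.4.
Rank 6 is 3.2 and rank 7 is 3.3.
Interpolate: 3.2 + 0.4·(3.3 − 3.2) = 3.2 + 0.4·0.1 = 3.24.

3.24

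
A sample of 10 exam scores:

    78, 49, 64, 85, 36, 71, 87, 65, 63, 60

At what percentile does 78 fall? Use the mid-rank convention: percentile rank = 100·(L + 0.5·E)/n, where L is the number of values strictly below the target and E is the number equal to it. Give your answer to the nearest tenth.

75.0

Sorted: 36, 49, 60, 63, 64, 65, 71, 78, 85, 87.
Count below 78: L = 7; count equal: E = 1; n = 10.
Percentile rank = 100·(7 + 0.5·1)/10 = 100·7.5/10 = 75.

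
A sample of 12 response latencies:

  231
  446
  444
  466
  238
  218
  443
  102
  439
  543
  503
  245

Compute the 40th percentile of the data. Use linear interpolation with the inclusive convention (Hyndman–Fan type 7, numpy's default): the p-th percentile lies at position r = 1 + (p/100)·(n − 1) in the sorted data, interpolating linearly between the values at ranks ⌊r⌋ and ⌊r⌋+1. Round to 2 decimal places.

322.60

Sorted: 102, 218, 231, 238, 245, 439, 443, 444, 446, 466, 503, 543.
n = 12.
r = 1 + (40/100)·(12 − 1) = 1 + 4.4 = 5.4.
Rank 5 is 245 and rank 6 is 439.
Interpolate: 245 + 0.4·(439 − 245) = 245 + 0.4·194 = 322.6.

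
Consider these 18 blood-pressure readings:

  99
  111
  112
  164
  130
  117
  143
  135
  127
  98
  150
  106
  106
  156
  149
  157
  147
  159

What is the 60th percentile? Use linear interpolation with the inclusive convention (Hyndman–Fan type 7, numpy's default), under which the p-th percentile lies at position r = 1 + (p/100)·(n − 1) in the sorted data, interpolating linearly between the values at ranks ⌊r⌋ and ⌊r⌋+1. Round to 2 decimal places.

Sorted: 98, 99, 106, 106, 111, 112, 117, 127, 130, 135, 143, 147, 149, 150, 156, 157, 159, 164.
n = 18.
r = 1 + (60/100)·(18 − 1) = 1 + 10.2 = 11.2.
Rank 11 is 143 and rank 12 is 147.
Interpolate: 143 + 0.2·(147 − 143) = 143 + 0.2·4 = 143.8.

143.80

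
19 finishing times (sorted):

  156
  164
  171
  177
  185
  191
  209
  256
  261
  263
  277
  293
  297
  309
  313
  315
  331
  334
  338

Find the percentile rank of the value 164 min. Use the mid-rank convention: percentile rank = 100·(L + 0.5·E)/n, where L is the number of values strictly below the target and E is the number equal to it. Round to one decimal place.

7.9

Count below 164: L = 1; count equal: E = 1; n = 19.
Percentile rank = 100·(1 + 0.5·1)/19 = 100·1.5/19 = 7.895.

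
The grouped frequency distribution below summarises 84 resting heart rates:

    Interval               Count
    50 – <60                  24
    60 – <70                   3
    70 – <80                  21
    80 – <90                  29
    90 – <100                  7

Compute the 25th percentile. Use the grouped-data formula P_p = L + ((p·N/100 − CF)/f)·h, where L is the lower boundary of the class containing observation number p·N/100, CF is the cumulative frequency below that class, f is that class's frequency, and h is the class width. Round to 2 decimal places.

N = 84; target position k = 25/100 · 84 = 21.
Cumulative frequencies: 24, 27, 48, 77, 84.
Observation 21 falls in the class 50 – <60.
L = 50, CF = 0, f = 24, h = 10.
P25 = 50 + ((21 − 0)/24)·10 = 50 + 8.75 = 58.75.

58.75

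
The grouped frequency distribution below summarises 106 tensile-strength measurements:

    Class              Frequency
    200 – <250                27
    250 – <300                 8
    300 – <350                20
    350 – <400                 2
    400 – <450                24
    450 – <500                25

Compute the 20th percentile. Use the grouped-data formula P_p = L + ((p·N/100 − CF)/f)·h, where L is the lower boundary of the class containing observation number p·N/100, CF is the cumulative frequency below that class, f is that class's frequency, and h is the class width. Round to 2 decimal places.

239.26

N = 106; target position k = 20/100 · 106 = 21.2.
Cumulative frequencies: 27, 35, 55, 57, 81, 106.
Observation 21.2 falls in the class 200 – <250.
L = 200, CF = 0, f = 27, h = 50.
P20 = 200 + ((21.2 − 0)/27)·50 = 200 + 39.2593 = 239.259.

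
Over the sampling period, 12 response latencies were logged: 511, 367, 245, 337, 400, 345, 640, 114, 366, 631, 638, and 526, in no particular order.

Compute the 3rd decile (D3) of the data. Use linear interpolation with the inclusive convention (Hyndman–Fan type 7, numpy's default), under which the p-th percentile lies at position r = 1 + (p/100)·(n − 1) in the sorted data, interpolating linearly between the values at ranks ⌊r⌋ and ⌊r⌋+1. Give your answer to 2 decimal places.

Sorted: 114, 245, 337, 345, 366, 367, 400, 511, 526, 631, 638, 640.
n = 12.
r = 1 + (30/100)·(12 − 1) = 1 + 3.3 = 4.3.
Rank 4 is 345 and rank 5 is 366.
Interpolate: 345 + 0.3·(366 − 345) = 345 + 0.3·21 = 351.3.

351.30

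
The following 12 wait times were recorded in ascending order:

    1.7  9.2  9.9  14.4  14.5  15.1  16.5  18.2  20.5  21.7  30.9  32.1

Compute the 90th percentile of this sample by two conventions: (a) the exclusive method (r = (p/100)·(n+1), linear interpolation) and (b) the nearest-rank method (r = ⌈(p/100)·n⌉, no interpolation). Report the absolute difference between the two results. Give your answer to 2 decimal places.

n = 12.
(a) r = 11.7; between ranks 11 (30.9) and 12 (32.1): 31.74.
(b) the nearest-rank method: rank 11 → 30.9.
|31.74 − 30.9| = 0.84.

0.84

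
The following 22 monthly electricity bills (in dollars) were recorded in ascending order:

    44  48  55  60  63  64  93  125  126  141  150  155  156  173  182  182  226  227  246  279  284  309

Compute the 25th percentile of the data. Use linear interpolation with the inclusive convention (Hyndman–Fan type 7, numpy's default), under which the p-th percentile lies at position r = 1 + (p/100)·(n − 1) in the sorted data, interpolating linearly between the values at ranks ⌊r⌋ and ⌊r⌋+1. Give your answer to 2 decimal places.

71.25

n = 22.
r = 1 + (25/100)·(22 − 1) = 1 + 5.25 = 6.25.
Rank 6 is 64 and rank 7 is 93.
Interpolate: 64 + 0.25·(93 − 64) = 64 + 0.25·29 = 71.25.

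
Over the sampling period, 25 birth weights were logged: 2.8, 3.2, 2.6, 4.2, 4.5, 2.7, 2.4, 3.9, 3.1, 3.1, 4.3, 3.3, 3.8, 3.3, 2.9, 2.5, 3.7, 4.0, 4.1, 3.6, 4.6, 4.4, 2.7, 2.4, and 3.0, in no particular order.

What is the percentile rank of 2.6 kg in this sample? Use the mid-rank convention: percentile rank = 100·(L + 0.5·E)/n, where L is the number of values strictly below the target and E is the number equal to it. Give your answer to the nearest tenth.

Sorted: 2.4, 2.4, 2.5, 2.6, 2.7, 2.7, 2.8, 2.9, 3.0, 3.1, 3.1, 3.2, 3.3, 3.3, 3.6, 3.7, 3.8, 3.9, 4.0, 4.1, 4.2, 4.3, 4.4, 4.5, 4.6.
Count below 2.6: L = 3; count equal: E = 1; n = 25.
Percentile rank = 100·(3 + 0.5·1)/25 = 100·3.5/25 = 14.

14.0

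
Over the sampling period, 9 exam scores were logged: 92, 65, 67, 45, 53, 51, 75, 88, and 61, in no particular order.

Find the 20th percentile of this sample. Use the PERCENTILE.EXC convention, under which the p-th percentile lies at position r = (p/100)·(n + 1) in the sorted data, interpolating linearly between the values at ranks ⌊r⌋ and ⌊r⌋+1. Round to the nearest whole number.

51

Sorted: 45, 51, 53, 61, 65, 67, 75, 88, 92.
n = 9.
r = (20/100)·(9 + 1) = 2.
r is an integer, so P20 is the value at rank 2: 51.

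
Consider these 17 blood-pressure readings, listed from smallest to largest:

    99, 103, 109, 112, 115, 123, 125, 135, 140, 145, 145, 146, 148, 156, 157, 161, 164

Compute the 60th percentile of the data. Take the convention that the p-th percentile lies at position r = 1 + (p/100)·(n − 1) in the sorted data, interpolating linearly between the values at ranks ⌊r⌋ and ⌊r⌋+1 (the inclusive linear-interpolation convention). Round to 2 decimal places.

n = 17.
r = 1 + (60/100)·(17 − 1) = 1 + 9.6 = 10.6.
Rank 10 is 145 and rank 11 is 145.
Interpolate: 145 + 0.6·(145 − 145) = 145 + 0.6·0 = 145.

145.00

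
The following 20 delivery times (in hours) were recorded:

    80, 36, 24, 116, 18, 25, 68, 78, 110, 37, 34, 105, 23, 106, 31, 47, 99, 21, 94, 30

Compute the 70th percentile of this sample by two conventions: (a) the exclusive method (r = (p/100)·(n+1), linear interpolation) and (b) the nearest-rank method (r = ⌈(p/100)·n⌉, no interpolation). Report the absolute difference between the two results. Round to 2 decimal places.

9.80

Sorted: 18, 21, 23, 24, 25, 30, 31, 34, 36, 37, 47, 68, 78, 80, 94, 99, 105, 106, 110, 116.
n = 20.
(a) r = 14.7; between ranks 14 (80) and 15 (94): 89.8.
(b) the nearest-rank method: rank 14 → 80.
|89.8 − 80| = 9.8.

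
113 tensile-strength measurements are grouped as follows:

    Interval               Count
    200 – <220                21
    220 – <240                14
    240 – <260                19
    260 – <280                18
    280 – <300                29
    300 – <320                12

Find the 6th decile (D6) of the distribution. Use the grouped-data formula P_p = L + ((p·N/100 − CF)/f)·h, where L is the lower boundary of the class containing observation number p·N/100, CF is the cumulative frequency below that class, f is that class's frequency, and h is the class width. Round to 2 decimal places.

N = 113; target position k = 60/100 · 113 = 67.8.
Cumulative frequencies: 21, 35, 54, 72, 101, 113.
Observation 67.8 falls in the class 260 – <280.
L = 260, CF = 54, f = 18, h = 20.
P60 = 260 + ((67.8 − 54)/18)·20 = 260 + 15.3333 = 275.333.

275.33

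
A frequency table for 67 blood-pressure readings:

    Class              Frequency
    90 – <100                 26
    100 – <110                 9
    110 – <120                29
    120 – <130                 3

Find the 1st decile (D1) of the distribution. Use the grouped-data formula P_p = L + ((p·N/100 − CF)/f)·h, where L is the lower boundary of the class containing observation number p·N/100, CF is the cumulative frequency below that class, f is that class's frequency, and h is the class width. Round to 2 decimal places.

92.58

N = 67; target position k = 10/100 · 67 = 6.7.
Cumulative frequencies: 26, 35, 64, 67.
Observation 6.7 falls in the class 90 – <100.
L = 90, CF = 0, f = 26, h = 10.
P10 = 90 + ((6.7 − 0)/26)·10 = 90 + 2.57692 = 92.5769.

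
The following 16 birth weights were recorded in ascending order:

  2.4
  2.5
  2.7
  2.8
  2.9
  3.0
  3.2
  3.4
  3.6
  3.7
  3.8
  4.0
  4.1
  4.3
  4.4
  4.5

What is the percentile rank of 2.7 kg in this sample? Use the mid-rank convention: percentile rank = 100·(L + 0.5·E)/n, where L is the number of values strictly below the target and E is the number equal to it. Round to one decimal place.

15.6

Count below 2.7: L = 2; count equal: E = 1; n = 16.
Percentile rank = 100·(2 + 0.5·1)/16 = 100·2.5/16 = 15.62.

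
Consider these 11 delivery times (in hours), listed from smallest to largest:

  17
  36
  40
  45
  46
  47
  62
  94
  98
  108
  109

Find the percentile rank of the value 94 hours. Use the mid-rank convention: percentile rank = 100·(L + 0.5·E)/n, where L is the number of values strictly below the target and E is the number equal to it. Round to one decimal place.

68.2

Count below 94: L = 7; count equal: E = 1; n = 11.
Percentile rank = 100·(7 + 0.5·1)/11 = 100·7.5/11 = 68.18.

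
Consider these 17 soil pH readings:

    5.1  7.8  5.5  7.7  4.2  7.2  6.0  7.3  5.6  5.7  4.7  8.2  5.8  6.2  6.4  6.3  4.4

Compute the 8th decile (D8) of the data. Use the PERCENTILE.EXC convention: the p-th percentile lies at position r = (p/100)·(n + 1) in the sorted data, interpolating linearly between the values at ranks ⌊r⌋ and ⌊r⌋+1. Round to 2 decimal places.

7.46

Sorted: 4.2, 4.4, 4.7, 5.1, 5.5, 5.6, 5.7, 5.8, 6.0, 6.2, 6.3, 6.4, 7.2, 7.3, 7.7, 7.8, 8.2.
n = 17.
r = (80/100)·(17 + 1) = 14.4.
Rank 14 is 7.3 and rank 15 is 7.7.
Interpolate: 7.3 + 0.4·(7.7 − 7.3) = 7.3 + 0.4·0.4 = 7.46.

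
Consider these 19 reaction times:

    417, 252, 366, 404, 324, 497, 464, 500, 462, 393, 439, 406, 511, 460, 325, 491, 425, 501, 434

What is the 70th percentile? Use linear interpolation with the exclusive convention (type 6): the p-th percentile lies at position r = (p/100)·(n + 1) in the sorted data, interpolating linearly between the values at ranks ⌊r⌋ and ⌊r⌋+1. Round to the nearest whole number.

Sorted: 252, 324, 325, 366, 393, 404, 406, 417, 425, 434, 439, 460, 462, 464, 491, 497, 500, 501, 511.
n = 19.
r = (70/100)·(19 + 1) = 14.
r is an integer, so P70 is the value at rank 14: 464.

464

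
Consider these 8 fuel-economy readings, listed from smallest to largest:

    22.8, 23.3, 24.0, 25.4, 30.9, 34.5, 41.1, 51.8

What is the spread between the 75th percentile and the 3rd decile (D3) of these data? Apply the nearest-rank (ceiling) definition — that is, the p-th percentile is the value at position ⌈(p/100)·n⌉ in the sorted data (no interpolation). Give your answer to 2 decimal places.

n = 8.
P30: rank ⌈30/100·8⌉ = 3 → 24.
P75: rank ⌈75/100·8⌉ = 6 → 34.5.
Difference: 34.5 − 24 = 10.5.

10.50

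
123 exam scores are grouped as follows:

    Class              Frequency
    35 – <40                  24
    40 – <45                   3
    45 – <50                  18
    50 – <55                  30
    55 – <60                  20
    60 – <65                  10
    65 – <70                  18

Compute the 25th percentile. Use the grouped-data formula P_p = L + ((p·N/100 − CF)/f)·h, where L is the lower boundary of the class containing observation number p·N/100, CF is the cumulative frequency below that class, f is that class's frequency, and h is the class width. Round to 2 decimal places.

N = 123; target position k = 25/100 · 123 = 30.75.
Cumulative frequencies: 24, 27, 45, 75, 95, 105, 123.
Observation 30.75 falls in the class 45 – <50.
L = 45, CF = 27, f = 18, h = 5.
P25 = 45 + ((30.75 − 27)/18)·5 = 45 + 1.04167 = 46.0417.

46.04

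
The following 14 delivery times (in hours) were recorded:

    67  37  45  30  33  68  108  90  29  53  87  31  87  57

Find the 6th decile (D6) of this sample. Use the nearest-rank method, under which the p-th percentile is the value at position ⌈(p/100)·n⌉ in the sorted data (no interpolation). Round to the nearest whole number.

Sorted: 29, 30, 31, 33, 37, 45, 53, 57, 67, 68, 87, 87, 90, 108.
n = 14.
Position = ⌈60/100 · 14⌉ = ⌈8.4⌉ = 9.
The value at rank 9 is 67.

67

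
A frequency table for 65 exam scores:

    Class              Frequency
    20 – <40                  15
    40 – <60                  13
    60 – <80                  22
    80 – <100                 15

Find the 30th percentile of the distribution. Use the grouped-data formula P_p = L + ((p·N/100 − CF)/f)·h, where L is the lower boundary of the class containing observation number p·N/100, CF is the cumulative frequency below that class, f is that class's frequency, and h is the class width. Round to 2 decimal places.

N = 65; target position k = 30/100 · 65 = 19.5.
Cumulative frequencies: 15, 28, 50, 65.
Observation 19.5 falls in the class 40 – <60.
L = 40, CF = 15, f = 13, h = 20.
P30 = 40 + ((19.5 − 15)/13)·20 = 40 + 6.92308 = 46.9231.

46.92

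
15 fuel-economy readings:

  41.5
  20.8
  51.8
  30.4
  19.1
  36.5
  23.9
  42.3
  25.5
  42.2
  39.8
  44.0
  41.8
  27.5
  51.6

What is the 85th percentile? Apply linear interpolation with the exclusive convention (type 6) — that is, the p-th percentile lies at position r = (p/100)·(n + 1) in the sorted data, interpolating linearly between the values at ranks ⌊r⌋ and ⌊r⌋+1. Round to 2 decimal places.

Sorted: 19.1, 20.8, 23.9, 25.5, 27.5, 30.4, 36.5, 39.8, 41.5, 41.8, 42.2, 42.3, 44.0, 51.6, 51.8.
n = 15.
r = (85/100)·(15 + 1) = 13.6.
Rank 13 is 44.0 and rank 14 is 51.6.
Interpolate: 44.0 + 0.6·(51.6 − 44.0) = 44.0 + 0.6·7.6 = 48.56.

48.56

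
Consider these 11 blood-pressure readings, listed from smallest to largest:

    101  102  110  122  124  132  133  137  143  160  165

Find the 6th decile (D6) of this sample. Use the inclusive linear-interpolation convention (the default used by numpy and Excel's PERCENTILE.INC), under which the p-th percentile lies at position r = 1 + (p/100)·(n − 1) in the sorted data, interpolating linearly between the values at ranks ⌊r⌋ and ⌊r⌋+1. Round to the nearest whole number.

133

n = 11.
r = 1 + (60/100)·(11 − 1) = 1 + 6 = 7.
r is an integer, so P60 is the value at rank 7: 133.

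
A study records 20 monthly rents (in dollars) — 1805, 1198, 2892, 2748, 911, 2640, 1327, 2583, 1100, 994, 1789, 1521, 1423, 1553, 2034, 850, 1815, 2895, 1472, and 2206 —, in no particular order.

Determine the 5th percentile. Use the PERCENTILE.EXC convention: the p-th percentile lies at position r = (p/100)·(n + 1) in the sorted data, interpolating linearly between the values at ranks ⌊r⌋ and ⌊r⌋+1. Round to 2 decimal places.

Sorted: 850, 911, 994, 1100, 1198, 1327, 1423, 1472, 1521, 1553, 1789, 1805, 1815, 2034, 2206, 2583, 2640, 2748, 2892, 2895.
n = 20.
r = (5/100)·(20 + 1) = 1.05.
Rank 1 is 850 and rank 2 is 911.
Interpolate: 850 + 0.05·(911 − 850) = 850 + 0.05·61 = 853.05.

853.05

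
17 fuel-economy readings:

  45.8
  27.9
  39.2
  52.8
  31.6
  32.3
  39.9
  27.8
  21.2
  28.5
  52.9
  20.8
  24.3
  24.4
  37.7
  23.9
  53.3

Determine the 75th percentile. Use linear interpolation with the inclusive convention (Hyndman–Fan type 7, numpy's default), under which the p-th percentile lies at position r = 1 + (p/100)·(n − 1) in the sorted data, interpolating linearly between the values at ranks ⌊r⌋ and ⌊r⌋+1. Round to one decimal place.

Sorted: 20.8, 21.2, 23.9, 24.3, 24.4, 27.8, 27.9, 28.5, 31.6, 32.3, 37.7, 39.2, 39.9, 45.8, 52.8, 52.9, 53.3.
n = 17.
r = 1 + (75/100)·(17 − 1) = 1 + 12 = 13.
r is an integer, so P75 is the value at rank 13: 39.9.

39.9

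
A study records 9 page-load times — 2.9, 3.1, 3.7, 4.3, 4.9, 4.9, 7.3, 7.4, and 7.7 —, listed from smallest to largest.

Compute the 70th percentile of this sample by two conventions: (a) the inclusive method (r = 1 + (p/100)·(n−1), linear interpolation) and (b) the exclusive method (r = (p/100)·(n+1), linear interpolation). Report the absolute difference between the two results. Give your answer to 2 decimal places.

n = 9.
(a) r = 6.6; between ranks 6 (4.9) and 7 (7.3): 6.34.
(b) r = 7 → value at rank 7 = 7.3.
|6.34 − 7.3| = 0.96.

0.96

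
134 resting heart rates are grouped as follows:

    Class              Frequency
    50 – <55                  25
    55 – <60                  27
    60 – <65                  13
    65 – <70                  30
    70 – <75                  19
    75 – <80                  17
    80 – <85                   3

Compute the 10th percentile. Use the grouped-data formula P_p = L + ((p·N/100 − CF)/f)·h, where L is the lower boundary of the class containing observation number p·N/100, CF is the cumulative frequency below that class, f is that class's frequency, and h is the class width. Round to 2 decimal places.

N = 134; target position k = 10/100 · 134 = 13.4.
Cumulative frequencies: 25, 52, 65, 95, 114, 131, 134.
Observation 13.4 falls in the class 50 – <55.
L = 50, CF = 0, f = 25, h = 5.
P10 = 50 + ((13.4 − 0)/25)·5 = 50 + 2.68 = 52.68.

52.68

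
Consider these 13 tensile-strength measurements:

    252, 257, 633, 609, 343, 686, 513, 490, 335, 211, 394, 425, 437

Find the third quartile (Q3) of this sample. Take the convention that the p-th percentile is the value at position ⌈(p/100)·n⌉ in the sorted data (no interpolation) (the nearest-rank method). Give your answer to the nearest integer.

Sorted: 211, 252, 257, 335, 343, 394, 425, 437, 490, 513, 609, 633, 686.
n = 13.
Position = ⌈75/100 · 13⌉ = ⌈9.75⌉ = 10.
The value at rank 10 is 513.

513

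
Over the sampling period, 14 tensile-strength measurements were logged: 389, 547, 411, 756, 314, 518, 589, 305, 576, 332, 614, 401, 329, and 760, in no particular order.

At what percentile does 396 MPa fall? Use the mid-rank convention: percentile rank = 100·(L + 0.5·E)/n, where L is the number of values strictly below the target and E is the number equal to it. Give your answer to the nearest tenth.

Sorted: 305, 314, 329, 332, 389, 401, 411, 518, 547, 576, 589, 614, 756, 760.
Count below 396: L = 5; count equal: E = 0; n = 14.
Percentile rank = 100·(5 + 0.5·0)/14 = 100·5/14 = 35.71.

35.7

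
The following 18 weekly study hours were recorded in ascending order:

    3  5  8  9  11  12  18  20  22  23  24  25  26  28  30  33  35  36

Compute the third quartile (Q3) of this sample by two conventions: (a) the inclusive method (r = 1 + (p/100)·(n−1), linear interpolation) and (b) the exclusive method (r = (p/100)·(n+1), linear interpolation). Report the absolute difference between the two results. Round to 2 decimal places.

1.00

n = 18.
(a) r = 13.75; between ranks 13 (26) and 14 (28): 27.5.
(b) r = 14.25; between ranks 14 (28) and 15 (30): 28.5.
|27.5 − 28.5| = 1.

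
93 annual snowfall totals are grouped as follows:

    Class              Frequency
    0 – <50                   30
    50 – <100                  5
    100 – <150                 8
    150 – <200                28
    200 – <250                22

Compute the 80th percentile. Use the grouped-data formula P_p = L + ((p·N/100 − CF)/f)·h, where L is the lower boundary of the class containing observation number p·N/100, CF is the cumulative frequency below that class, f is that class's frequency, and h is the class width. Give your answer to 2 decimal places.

N = 93; target position k = 80/100 · 93 = 74.4.
Cumulative frequencies: 30, 35, 43, 71, 93.
Observation 74.4 falls in the class 200 – <250.
L = 200, CF = 71, f = 22, h = 50.
P80 = 200 + ((74.4 − 71)/22)·50 = 200 + 7.72727 = 207.727.

207.73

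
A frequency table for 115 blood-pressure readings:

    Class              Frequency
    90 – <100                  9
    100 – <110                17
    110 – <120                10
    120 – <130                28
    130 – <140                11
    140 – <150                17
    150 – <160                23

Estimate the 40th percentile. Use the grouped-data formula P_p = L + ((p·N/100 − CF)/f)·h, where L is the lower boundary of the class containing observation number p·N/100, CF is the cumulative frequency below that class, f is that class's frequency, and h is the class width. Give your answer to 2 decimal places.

123.57

N = 115; target position k = 40/100 · 115 = 46.
Cumulative frequencies: 9, 26, 36, 64, 75, 92, 115.
Observation 46 falls in the class 120 – <130.
L = 120, CF = 36, f = 28, h = 10.
P40 = 120 + ((46 − 36)/28)·10 = 120 + 3.57143 = 123.571.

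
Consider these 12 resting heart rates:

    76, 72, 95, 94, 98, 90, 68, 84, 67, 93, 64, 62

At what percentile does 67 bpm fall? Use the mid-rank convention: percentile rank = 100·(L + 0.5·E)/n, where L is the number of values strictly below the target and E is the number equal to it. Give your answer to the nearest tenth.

20.8

Sorted: 62, 64, 67, 68, 72, 76, 84, 90, 93, 94, 95, 98.
Count below 67: L = 2; count equal: E = 1; n = 12.
Percentile rank = 100·(2 + 0.5·1)/12 = 100·2.5/12 = 20.83.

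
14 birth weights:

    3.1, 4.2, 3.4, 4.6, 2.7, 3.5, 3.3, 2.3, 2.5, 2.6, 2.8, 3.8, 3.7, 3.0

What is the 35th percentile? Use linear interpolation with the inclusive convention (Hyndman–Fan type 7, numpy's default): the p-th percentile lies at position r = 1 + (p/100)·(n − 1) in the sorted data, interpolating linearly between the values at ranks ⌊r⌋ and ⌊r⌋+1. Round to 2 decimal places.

2.91

Sorted: 2.3, 2.5, 2.6, 2.7, 2.8, 3.0, 3.1, 3.3, 3.4, 3.5, 3.7, 3.8, 4.2, 4.6.
n = 14.
r = 1 + (35/100)·(14 − 1) = 1 + 4.55 = 5.55.
Rank 5 is 2.8 and rank 6 is 3.0.
Interpolate: 2.8 + 0.55·(3.0 − 2.8) = 2.8 + 0.55·0.2 = 2.91.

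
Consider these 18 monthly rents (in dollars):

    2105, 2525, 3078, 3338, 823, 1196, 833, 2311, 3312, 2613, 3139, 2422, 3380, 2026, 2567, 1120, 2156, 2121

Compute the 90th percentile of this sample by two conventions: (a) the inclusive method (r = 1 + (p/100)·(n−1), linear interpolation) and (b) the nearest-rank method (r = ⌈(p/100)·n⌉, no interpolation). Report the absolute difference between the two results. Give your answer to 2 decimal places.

Sorted: 823, 833, 1120, 1196, 2026, 2105, 2121, 2156, 2311, 2422, 2525, 2567, 2613, 3078, 3139, 3312, 3338, 3380.
n = 18.
(a) r = 16.3; between ranks 16 (3312) and 17 (3338): 3319.8.
(b) the nearest-rank method: rank 17 → 3338.
|3319.8 − 3338| = 18.2.

18.20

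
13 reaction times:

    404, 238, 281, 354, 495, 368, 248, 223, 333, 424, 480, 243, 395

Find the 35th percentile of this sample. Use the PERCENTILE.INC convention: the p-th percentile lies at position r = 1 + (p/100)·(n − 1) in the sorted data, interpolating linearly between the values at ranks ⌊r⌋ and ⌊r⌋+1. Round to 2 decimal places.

Sorted: 223, 238, 243, 248, 281, 333, 354, 368, 395, 404, 424, 480, 495.
n = 13.
r = 1 + (35/100)·(13 − 1) = 1 + 4.2 = 5.2.
Rank 5 is 281 and rank 6 is 333.
Interpolate: 281 + 0.2·(333 − 281) = 281 + 0.2·52 = 291.4.

291.40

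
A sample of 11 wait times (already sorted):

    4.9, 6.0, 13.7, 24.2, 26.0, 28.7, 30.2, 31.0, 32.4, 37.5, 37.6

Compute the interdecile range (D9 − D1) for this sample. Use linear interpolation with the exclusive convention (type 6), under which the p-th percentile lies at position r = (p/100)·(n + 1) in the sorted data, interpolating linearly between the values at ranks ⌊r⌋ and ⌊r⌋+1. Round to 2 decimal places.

32.46

n = 11.
P10: r = 1.2; ranks 1–2 are 4.9, 6.0; interpolating gives 5.12.
P90: r = 10.8; ranks 10–11 are 37.5, 37.6; interpolating gives 37.58.
Difference: 37.58 − 5.12 = 32.46.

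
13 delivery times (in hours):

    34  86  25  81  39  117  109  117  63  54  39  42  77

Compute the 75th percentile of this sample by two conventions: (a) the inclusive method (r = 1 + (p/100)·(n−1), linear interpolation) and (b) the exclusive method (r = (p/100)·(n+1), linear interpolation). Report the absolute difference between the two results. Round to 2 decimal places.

Sorted: 25, 34, 39, 39, 42, 54, 63, 77, 81, 86, 109, 117, 117.
n = 13.
(a) r = 10 → value at rank 10 = 86.
(b) r = 10.5; between ranks 10 (86) and 11 (109): 97.5.
|86 − 97.5| = 11.5.

11.50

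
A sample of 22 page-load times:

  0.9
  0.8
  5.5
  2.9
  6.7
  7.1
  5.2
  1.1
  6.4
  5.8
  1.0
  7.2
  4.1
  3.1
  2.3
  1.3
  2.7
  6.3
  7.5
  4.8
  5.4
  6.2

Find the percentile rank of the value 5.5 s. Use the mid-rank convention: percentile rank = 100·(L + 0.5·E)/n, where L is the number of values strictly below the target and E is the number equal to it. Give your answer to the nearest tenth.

Sorted: 0.8, 0.9, 1.0, 1.1, 1.3, 2.3, 2.7, 2.9, 3.1, 4.1, 4.8, 5.2, 5.4, 5.5, 5.8, 6.2, 6.3, 6.4, 6.7, 7.1, 7.2, 7.5.
Count below 5.5: L = 13; count equal: E = 1; n = 22.
Percentile rank = 100·(13 + 0.5·1)/22 = 100·13.5/22 = 61.36.

61.4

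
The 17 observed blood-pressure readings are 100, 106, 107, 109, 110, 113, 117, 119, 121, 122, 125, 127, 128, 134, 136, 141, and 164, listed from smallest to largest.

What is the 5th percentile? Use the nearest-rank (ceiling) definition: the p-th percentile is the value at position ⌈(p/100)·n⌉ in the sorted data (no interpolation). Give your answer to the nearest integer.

100

n = 17.
Position = ⌈5/100 · 17⌉ = ⌈0.85⌉ = 1.
The value at rank 1 is 100.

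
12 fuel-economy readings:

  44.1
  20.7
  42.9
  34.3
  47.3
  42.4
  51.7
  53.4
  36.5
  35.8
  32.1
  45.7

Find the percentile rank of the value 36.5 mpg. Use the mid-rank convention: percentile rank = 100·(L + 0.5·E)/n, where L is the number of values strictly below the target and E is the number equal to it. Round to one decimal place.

37.5

Sorted: 20.7, 32.1, 34.3, 35.8, 36.5, 42.4, 42.9, 44.1, 45.7, 47.3, 51.7, 53.4.
Count below 36.5: L = 4; count equal: E = 1; n = 12.
Percentile rank = 100·(4 + 0.5·1)/12 = 100·4.5/12 = 37.5.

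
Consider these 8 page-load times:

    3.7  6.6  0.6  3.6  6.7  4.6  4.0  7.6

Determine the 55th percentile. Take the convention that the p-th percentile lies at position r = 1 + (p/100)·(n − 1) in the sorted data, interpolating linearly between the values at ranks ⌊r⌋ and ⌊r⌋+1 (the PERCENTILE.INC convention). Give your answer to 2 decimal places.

Sorted: 0.6, 3.6, 3.7, 4.0, 4.6, 6.6, 6.7, 7.6.
n = 8.
r = 1 + (55/100)·(8 − 1) = 1 + 3.85 = 4.85.
Rank 4 is 4.0 and rank 5 is 4.6.
Interpolate: 4.0 + 0.85·(4.6 − 4.0) = 4.0 + 0.85·0.6 = 4.51.

4.51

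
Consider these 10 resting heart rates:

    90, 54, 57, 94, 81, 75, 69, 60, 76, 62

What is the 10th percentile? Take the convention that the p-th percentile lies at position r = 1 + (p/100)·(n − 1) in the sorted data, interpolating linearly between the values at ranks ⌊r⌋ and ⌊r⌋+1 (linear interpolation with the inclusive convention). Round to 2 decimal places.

Sorted: 54, 57, 60, 62, 69, 75, 76, 81, 90, 94.
n = 10.
r = 1 + (10/100)·(10 − 1) = 1 + 0.9 = 1.9.
Rank 1 is 54 and rank 2 is 57.
Interpolate: 54 + 0.9·(57 − 54) = 54 + 0.9·3 = 56.7.

56.70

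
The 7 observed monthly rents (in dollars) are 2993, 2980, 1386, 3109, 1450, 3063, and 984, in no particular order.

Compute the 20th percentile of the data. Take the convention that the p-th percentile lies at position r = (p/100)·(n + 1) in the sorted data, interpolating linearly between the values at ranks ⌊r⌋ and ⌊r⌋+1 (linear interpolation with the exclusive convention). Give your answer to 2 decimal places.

Sorted: 984, 1386, 1450, 2980, 2993, 3063, 3109.
n = 7.
r = (20/100)·(7 + 1) = 1.6.
Rank 1 is 984 and rank 2 is 1386.
Interpolate: 984 + 0.6·(1386 − 984) = 984 + 0.6·402 = 1225.2.

1225.20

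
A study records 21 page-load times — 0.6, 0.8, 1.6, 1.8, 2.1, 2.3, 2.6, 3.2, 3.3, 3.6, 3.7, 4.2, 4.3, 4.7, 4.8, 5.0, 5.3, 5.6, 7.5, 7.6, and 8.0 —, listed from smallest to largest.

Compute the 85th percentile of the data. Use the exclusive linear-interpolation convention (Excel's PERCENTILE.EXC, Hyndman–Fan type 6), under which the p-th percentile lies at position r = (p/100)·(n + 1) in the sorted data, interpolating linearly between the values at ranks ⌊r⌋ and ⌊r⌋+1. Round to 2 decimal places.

6.93

n = 21.
r = (85/100)·(21 + 1) = 18.7.
Rank 18 is 5.6 and rank 19 is 7.5.
Interpolate: 5.6 + 0.7·(7.5 − 5.6) = 5.6 + 0.7·1.9 = 6.93.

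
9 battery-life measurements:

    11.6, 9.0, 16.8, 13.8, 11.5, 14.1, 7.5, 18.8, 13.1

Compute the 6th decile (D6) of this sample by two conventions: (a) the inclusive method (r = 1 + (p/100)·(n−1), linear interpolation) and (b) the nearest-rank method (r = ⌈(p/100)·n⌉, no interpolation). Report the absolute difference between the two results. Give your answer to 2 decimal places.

Sorted: 7.5, 9.0, 11.5, 11.6, 13.1, 13.8, 14.1, 16.8, 18.8.
n = 9.
(a) r = 5.8; between ranks 5 (13.1) and 6 (13.8): 13.66.
(b) the nearest-rank method: rank 6 → 13.8.
|13.66 − 13.8| = 0.14.

0.14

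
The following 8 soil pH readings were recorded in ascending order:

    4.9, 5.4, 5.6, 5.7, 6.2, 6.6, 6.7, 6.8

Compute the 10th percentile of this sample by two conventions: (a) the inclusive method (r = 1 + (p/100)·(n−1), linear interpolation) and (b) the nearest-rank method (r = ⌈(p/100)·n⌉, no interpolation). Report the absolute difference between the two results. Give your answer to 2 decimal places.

0.35

n = 8.
(a) r = 1.7; between ranks 1 (4.9) and 2 (5.4): 5.25.
(b) the nearest-rank method: rank 1 → 4.9.
|5.25 − 4.9| = 0.35.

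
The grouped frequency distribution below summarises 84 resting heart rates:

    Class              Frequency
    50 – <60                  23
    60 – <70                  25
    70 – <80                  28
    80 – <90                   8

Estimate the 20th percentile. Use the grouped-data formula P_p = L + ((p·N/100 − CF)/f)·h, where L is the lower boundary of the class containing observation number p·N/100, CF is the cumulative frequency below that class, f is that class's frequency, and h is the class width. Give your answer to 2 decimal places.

N = 84; target position k = 20/100 · 84 = 16.8.
Cumulative frequencies: 23, 48, 76, 84.
Observation 16.8 falls in the class 50 – <60.
L = 50, CF = 0, f = 23, h = 10.
P20 = 50 + ((16.8 − 0)/23)·10 = 50 + 7.30435 = 57.3043.

57.30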